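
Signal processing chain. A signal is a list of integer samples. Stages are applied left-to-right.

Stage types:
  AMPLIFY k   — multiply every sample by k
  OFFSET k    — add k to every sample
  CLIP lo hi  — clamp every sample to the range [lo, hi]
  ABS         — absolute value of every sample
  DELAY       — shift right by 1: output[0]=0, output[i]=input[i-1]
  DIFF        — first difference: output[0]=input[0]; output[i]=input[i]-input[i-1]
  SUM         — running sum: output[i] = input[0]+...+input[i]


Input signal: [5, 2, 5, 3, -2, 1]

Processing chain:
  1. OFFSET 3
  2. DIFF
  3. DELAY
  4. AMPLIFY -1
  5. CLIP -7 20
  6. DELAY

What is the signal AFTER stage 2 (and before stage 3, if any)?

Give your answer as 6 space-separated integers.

Input: [5, 2, 5, 3, -2, 1]
Stage 1 (OFFSET 3): 5+3=8, 2+3=5, 5+3=8, 3+3=6, -2+3=1, 1+3=4 -> [8, 5, 8, 6, 1, 4]
Stage 2 (DIFF): s[0]=8, 5-8=-3, 8-5=3, 6-8=-2, 1-6=-5, 4-1=3 -> [8, -3, 3, -2, -5, 3]

Answer: 8 -3 3 -2 -5 3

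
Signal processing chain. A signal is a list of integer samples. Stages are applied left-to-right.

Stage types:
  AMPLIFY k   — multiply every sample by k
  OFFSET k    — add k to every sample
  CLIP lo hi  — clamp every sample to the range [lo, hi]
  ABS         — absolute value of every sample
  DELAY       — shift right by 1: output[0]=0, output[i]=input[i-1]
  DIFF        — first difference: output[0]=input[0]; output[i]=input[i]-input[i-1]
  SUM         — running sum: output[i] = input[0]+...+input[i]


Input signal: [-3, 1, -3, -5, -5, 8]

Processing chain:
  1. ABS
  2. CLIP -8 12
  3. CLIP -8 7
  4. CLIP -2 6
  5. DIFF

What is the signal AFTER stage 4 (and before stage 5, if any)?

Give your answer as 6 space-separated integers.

Input: [-3, 1, -3, -5, -5, 8]
Stage 1 (ABS): |-3|=3, |1|=1, |-3|=3, |-5|=5, |-5|=5, |8|=8 -> [3, 1, 3, 5, 5, 8]
Stage 2 (CLIP -8 12): clip(3,-8,12)=3, clip(1,-8,12)=1, clip(3,-8,12)=3, clip(5,-8,12)=5, clip(5,-8,12)=5, clip(8,-8,12)=8 -> [3, 1, 3, 5, 5, 8]
Stage 3 (CLIP -8 7): clip(3,-8,7)=3, clip(1,-8,7)=1, clip(3,-8,7)=3, clip(5,-8,7)=5, clip(5,-8,7)=5, clip(8,-8,7)=7 -> [3, 1, 3, 5, 5, 7]
Stage 4 (CLIP -2 6): clip(3,-2,6)=3, clip(1,-2,6)=1, clip(3,-2,6)=3, clip(5,-2,6)=5, clip(5,-2,6)=5, clip(7,-2,6)=6 -> [3, 1, 3, 5, 5, 6]

Answer: 3 1 3 5 5 6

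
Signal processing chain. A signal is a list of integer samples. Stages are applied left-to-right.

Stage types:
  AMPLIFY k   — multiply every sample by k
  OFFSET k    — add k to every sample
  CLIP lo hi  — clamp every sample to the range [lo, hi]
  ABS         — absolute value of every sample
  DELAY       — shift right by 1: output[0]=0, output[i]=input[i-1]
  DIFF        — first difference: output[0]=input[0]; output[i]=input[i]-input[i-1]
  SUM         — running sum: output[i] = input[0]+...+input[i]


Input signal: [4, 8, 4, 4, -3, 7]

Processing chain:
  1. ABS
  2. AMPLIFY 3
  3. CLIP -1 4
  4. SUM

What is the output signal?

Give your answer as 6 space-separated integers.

Answer: 4 8 12 16 20 24

Derivation:
Input: [4, 8, 4, 4, -3, 7]
Stage 1 (ABS): |4|=4, |8|=8, |4|=4, |4|=4, |-3|=3, |7|=7 -> [4, 8, 4, 4, 3, 7]
Stage 2 (AMPLIFY 3): 4*3=12, 8*3=24, 4*3=12, 4*3=12, 3*3=9, 7*3=21 -> [12, 24, 12, 12, 9, 21]
Stage 3 (CLIP -1 4): clip(12,-1,4)=4, clip(24,-1,4)=4, clip(12,-1,4)=4, clip(12,-1,4)=4, clip(9,-1,4)=4, clip(21,-1,4)=4 -> [4, 4, 4, 4, 4, 4]
Stage 4 (SUM): sum[0..0]=4, sum[0..1]=8, sum[0..2]=12, sum[0..3]=16, sum[0..4]=20, sum[0..5]=24 -> [4, 8, 12, 16, 20, 24]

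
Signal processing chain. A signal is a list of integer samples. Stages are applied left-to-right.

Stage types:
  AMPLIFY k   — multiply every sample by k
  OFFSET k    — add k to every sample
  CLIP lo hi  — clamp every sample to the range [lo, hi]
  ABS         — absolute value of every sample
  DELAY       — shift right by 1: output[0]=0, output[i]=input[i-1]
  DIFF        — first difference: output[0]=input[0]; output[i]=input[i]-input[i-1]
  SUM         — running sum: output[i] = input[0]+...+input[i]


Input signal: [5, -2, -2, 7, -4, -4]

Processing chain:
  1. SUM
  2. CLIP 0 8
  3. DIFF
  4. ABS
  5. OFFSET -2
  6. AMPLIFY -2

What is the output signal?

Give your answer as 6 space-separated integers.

Answer: -6 0 0 -10 -4 -4

Derivation:
Input: [5, -2, -2, 7, -4, -4]
Stage 1 (SUM): sum[0..0]=5, sum[0..1]=3, sum[0..2]=1, sum[0..3]=8, sum[0..4]=4, sum[0..5]=0 -> [5, 3, 1, 8, 4, 0]
Stage 2 (CLIP 0 8): clip(5,0,8)=5, clip(3,0,8)=3, clip(1,0,8)=1, clip(8,0,8)=8, clip(4,0,8)=4, clip(0,0,8)=0 -> [5, 3, 1, 8, 4, 0]
Stage 3 (DIFF): s[0]=5, 3-5=-2, 1-3=-2, 8-1=7, 4-8=-4, 0-4=-4 -> [5, -2, -2, 7, -4, -4]
Stage 4 (ABS): |5|=5, |-2|=2, |-2|=2, |7|=7, |-4|=4, |-4|=4 -> [5, 2, 2, 7, 4, 4]
Stage 5 (OFFSET -2): 5+-2=3, 2+-2=0, 2+-2=0, 7+-2=5, 4+-2=2, 4+-2=2 -> [3, 0, 0, 5, 2, 2]
Stage 6 (AMPLIFY -2): 3*-2=-6, 0*-2=0, 0*-2=0, 5*-2=-10, 2*-2=-4, 2*-2=-4 -> [-6, 0, 0, -10, -4, -4]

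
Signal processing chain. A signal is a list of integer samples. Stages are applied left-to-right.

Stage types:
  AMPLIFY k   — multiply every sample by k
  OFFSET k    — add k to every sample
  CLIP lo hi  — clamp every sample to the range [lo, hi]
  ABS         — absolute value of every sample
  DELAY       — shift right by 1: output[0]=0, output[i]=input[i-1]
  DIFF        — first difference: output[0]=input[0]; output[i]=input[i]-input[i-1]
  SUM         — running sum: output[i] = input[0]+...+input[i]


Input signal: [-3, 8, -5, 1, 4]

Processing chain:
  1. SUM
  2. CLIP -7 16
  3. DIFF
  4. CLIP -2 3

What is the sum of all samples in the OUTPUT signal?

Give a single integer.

Input: [-3, 8, -5, 1, 4]
Stage 1 (SUM): sum[0..0]=-3, sum[0..1]=5, sum[0..2]=0, sum[0..3]=1, sum[0..4]=5 -> [-3, 5, 0, 1, 5]
Stage 2 (CLIP -7 16): clip(-3,-7,16)=-3, clip(5,-7,16)=5, clip(0,-7,16)=0, clip(1,-7,16)=1, clip(5,-7,16)=5 -> [-3, 5, 0, 1, 5]
Stage 3 (DIFF): s[0]=-3, 5--3=8, 0-5=-5, 1-0=1, 5-1=4 -> [-3, 8, -5, 1, 4]
Stage 4 (CLIP -2 3): clip(-3,-2,3)=-2, clip(8,-2,3)=3, clip(-5,-2,3)=-2, clip(1,-2,3)=1, clip(4,-2,3)=3 -> [-2, 3, -2, 1, 3]
Output sum: 3

Answer: 3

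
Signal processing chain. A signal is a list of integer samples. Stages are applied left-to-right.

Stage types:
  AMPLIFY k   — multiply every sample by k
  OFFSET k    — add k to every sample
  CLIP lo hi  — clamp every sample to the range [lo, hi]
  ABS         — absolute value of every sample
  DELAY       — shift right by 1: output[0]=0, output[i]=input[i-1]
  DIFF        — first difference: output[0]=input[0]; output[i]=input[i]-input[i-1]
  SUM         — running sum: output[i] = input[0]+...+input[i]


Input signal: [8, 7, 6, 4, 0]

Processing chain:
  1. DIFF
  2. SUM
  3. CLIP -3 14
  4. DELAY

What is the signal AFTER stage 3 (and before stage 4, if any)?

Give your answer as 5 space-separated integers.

Answer: 8 7 6 4 0

Derivation:
Input: [8, 7, 6, 4, 0]
Stage 1 (DIFF): s[0]=8, 7-8=-1, 6-7=-1, 4-6=-2, 0-4=-4 -> [8, -1, -1, -2, -4]
Stage 2 (SUM): sum[0..0]=8, sum[0..1]=7, sum[0..2]=6, sum[0..3]=4, sum[0..4]=0 -> [8, 7, 6, 4, 0]
Stage 3 (CLIP -3 14): clip(8,-3,14)=8, clip(7,-3,14)=7, clip(6,-3,14)=6, clip(4,-3,14)=4, clip(0,-3,14)=0 -> [8, 7, 6, 4, 0]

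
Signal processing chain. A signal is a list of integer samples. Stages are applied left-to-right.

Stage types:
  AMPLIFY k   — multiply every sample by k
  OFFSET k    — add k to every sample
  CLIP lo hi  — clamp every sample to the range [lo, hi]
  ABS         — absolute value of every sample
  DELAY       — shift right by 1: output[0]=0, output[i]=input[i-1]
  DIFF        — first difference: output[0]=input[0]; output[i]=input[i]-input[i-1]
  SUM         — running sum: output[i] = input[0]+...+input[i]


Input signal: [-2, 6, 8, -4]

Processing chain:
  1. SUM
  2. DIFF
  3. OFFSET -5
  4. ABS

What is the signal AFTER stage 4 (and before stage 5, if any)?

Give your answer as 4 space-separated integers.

Input: [-2, 6, 8, -4]
Stage 1 (SUM): sum[0..0]=-2, sum[0..1]=4, sum[0..2]=12, sum[0..3]=8 -> [-2, 4, 12, 8]
Stage 2 (DIFF): s[0]=-2, 4--2=6, 12-4=8, 8-12=-4 -> [-2, 6, 8, -4]
Stage 3 (OFFSET -5): -2+-5=-7, 6+-5=1, 8+-5=3, -4+-5=-9 -> [-7, 1, 3, -9]
Stage 4 (ABS): |-7|=7, |1|=1, |3|=3, |-9|=9 -> [7, 1, 3, 9]

Answer: 7 1 3 9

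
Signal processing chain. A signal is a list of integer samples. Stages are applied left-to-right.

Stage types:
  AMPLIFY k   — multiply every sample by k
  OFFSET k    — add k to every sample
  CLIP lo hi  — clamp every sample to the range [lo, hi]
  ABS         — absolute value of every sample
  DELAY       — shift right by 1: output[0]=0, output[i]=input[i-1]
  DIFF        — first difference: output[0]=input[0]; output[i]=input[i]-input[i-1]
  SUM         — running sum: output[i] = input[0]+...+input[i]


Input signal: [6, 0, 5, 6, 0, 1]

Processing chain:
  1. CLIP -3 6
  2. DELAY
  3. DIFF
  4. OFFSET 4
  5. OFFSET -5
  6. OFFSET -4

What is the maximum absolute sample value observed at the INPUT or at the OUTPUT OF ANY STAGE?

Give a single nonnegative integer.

Input: [6, 0, 5, 6, 0, 1] (max |s|=6)
Stage 1 (CLIP -3 6): clip(6,-3,6)=6, clip(0,-3,6)=0, clip(5,-3,6)=5, clip(6,-3,6)=6, clip(0,-3,6)=0, clip(1,-3,6)=1 -> [6, 0, 5, 6, 0, 1] (max |s|=6)
Stage 2 (DELAY): [0, 6, 0, 5, 6, 0] = [0, 6, 0, 5, 6, 0] -> [0, 6, 0, 5, 6, 0] (max |s|=6)
Stage 3 (DIFF): s[0]=0, 6-0=6, 0-6=-6, 5-0=5, 6-5=1, 0-6=-6 -> [0, 6, -6, 5, 1, -6] (max |s|=6)
Stage 4 (OFFSET 4): 0+4=4, 6+4=10, -6+4=-2, 5+4=9, 1+4=5, -6+4=-2 -> [4, 10, -2, 9, 5, -2] (max |s|=10)
Stage 5 (OFFSET -5): 4+-5=-1, 10+-5=5, -2+-5=-7, 9+-5=4, 5+-5=0, -2+-5=-7 -> [-1, 5, -7, 4, 0, -7] (max |s|=7)
Stage 6 (OFFSET -4): -1+-4=-5, 5+-4=1, -7+-4=-11, 4+-4=0, 0+-4=-4, -7+-4=-11 -> [-5, 1, -11, 0, -4, -11] (max |s|=11)
Overall max amplitude: 11

Answer: 11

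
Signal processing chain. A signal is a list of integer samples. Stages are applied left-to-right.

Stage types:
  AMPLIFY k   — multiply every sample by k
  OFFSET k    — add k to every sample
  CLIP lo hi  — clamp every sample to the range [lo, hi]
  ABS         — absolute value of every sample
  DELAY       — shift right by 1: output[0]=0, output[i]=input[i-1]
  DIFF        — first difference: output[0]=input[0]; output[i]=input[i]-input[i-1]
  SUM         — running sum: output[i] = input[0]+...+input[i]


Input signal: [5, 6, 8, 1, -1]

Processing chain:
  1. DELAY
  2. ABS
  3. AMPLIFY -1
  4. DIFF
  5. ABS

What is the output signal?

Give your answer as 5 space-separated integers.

Input: [5, 6, 8, 1, -1]
Stage 1 (DELAY): [0, 5, 6, 8, 1] = [0, 5, 6, 8, 1] -> [0, 5, 6, 8, 1]
Stage 2 (ABS): |0|=0, |5|=5, |6|=6, |8|=8, |1|=1 -> [0, 5, 6, 8, 1]
Stage 3 (AMPLIFY -1): 0*-1=0, 5*-1=-5, 6*-1=-6, 8*-1=-8, 1*-1=-1 -> [0, -5, -6, -8, -1]
Stage 4 (DIFF): s[0]=0, -5-0=-5, -6--5=-1, -8--6=-2, -1--8=7 -> [0, -5, -1, -2, 7]
Stage 5 (ABS): |0|=0, |-5|=5, |-1|=1, |-2|=2, |7|=7 -> [0, 5, 1, 2, 7]

Answer: 0 5 1 2 7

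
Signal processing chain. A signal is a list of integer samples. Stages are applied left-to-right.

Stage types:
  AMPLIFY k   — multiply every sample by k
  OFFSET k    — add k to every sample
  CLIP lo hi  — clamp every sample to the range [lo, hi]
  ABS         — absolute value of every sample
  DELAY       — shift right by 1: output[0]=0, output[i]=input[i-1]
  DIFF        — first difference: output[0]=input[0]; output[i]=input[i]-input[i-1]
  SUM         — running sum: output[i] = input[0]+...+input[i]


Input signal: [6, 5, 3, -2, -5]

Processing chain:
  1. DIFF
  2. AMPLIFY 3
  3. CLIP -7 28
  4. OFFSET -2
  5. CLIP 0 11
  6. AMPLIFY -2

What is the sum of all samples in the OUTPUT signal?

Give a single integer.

Input: [6, 5, 3, -2, -5]
Stage 1 (DIFF): s[0]=6, 5-6=-1, 3-5=-2, -2-3=-5, -5--2=-3 -> [6, -1, -2, -5, -3]
Stage 2 (AMPLIFY 3): 6*3=18, -1*3=-3, -2*3=-6, -5*3=-15, -3*3=-9 -> [18, -3, -6, -15, -9]
Stage 3 (CLIP -7 28): clip(18,-7,28)=18, clip(-3,-7,28)=-3, clip(-6,-7,28)=-6, clip(-15,-7,28)=-7, clip(-9,-7,28)=-7 -> [18, -3, -6, -7, -7]
Stage 4 (OFFSET -2): 18+-2=16, -3+-2=-5, -6+-2=-8, -7+-2=-9, -7+-2=-9 -> [16, -5, -8, -9, -9]
Stage 5 (CLIP 0 11): clip(16,0,11)=11, clip(-5,0,11)=0, clip(-8,0,11)=0, clip(-9,0,11)=0, clip(-9,0,11)=0 -> [11, 0, 0, 0, 0]
Stage 6 (AMPLIFY -2): 11*-2=-22, 0*-2=0, 0*-2=0, 0*-2=0, 0*-2=0 -> [-22, 0, 0, 0, 0]
Output sum: -22

Answer: -22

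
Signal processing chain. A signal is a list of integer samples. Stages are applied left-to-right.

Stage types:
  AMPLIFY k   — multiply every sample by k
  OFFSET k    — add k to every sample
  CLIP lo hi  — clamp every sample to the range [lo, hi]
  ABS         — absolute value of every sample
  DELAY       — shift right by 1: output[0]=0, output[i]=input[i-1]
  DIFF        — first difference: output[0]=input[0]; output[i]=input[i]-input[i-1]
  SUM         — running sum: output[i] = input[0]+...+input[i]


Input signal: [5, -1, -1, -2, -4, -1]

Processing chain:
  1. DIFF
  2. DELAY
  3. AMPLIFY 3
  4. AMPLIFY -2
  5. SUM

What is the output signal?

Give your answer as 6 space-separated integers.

Input: [5, -1, -1, -2, -4, -1]
Stage 1 (DIFF): s[0]=5, -1-5=-6, -1--1=0, -2--1=-1, -4--2=-2, -1--4=3 -> [5, -6, 0, -1, -2, 3]
Stage 2 (DELAY): [0, 5, -6, 0, -1, -2] = [0, 5, -6, 0, -1, -2] -> [0, 5, -6, 0, -1, -2]
Stage 3 (AMPLIFY 3): 0*3=0, 5*3=15, -6*3=-18, 0*3=0, -1*3=-3, -2*3=-6 -> [0, 15, -18, 0, -3, -6]
Stage 4 (AMPLIFY -2): 0*-2=0, 15*-2=-30, -18*-2=36, 0*-2=0, -3*-2=6, -6*-2=12 -> [0, -30, 36, 0, 6, 12]
Stage 5 (SUM): sum[0..0]=0, sum[0..1]=-30, sum[0..2]=6, sum[0..3]=6, sum[0..4]=12, sum[0..5]=24 -> [0, -30, 6, 6, 12, 24]

Answer: 0 -30 6 6 12 24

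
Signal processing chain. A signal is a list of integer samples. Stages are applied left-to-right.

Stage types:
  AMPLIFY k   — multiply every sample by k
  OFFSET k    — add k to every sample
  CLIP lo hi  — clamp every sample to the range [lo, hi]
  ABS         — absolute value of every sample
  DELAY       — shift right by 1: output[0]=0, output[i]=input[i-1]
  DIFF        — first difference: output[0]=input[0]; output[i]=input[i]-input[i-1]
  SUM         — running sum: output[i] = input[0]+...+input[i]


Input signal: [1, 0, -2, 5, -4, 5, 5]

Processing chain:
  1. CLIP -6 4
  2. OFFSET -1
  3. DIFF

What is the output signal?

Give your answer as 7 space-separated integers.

Input: [1, 0, -2, 5, -4, 5, 5]
Stage 1 (CLIP -6 4): clip(1,-6,4)=1, clip(0,-6,4)=0, clip(-2,-6,4)=-2, clip(5,-6,4)=4, clip(-4,-6,4)=-4, clip(5,-6,4)=4, clip(5,-6,4)=4 -> [1, 0, -2, 4, -4, 4, 4]
Stage 2 (OFFSET -1): 1+-1=0, 0+-1=-1, -2+-1=-3, 4+-1=3, -4+-1=-5, 4+-1=3, 4+-1=3 -> [0, -1, -3, 3, -5, 3, 3]
Stage 3 (DIFF): s[0]=0, -1-0=-1, -3--1=-2, 3--3=6, -5-3=-8, 3--5=8, 3-3=0 -> [0, -1, -2, 6, -8, 8, 0]

Answer: 0 -1 -2 6 -8 8 0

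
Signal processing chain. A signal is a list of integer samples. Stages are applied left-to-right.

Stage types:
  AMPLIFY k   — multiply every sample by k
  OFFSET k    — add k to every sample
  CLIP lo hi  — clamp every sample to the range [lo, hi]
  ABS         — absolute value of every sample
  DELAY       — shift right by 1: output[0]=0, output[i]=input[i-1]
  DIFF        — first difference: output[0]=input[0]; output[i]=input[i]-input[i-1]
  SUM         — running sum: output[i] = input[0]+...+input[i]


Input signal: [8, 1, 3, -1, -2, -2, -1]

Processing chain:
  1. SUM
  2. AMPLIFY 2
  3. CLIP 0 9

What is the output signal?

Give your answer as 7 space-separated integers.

Input: [8, 1, 3, -1, -2, -2, -1]
Stage 1 (SUM): sum[0..0]=8, sum[0..1]=9, sum[0..2]=12, sum[0..3]=11, sum[0..4]=9, sum[0..5]=7, sum[0..6]=6 -> [8, 9, 12, 11, 9, 7, 6]
Stage 2 (AMPLIFY 2): 8*2=16, 9*2=18, 12*2=24, 11*2=22, 9*2=18, 7*2=14, 6*2=12 -> [16, 18, 24, 22, 18, 14, 12]
Stage 3 (CLIP 0 9): clip(16,0,9)=9, clip(18,0,9)=9, clip(24,0,9)=9, clip(22,0,9)=9, clip(18,0,9)=9, clip(14,0,9)=9, clip(12,0,9)=9 -> [9, 9, 9, 9, 9, 9, 9]

Answer: 9 9 9 9 9 9 9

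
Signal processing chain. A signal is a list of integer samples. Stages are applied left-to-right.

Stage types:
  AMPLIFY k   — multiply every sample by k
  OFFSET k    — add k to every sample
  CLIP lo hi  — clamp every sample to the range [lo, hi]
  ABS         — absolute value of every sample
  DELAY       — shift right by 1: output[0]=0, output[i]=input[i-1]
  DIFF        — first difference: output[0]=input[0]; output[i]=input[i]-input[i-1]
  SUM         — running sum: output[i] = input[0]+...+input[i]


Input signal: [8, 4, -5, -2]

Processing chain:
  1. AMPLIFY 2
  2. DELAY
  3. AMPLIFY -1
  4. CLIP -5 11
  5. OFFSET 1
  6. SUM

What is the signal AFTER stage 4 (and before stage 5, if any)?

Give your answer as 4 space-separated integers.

Input: [8, 4, -5, -2]
Stage 1 (AMPLIFY 2): 8*2=16, 4*2=8, -5*2=-10, -2*2=-4 -> [16, 8, -10, -4]
Stage 2 (DELAY): [0, 16, 8, -10] = [0, 16, 8, -10] -> [0, 16, 8, -10]
Stage 3 (AMPLIFY -1): 0*-1=0, 16*-1=-16, 8*-1=-8, -10*-1=10 -> [0, -16, -8, 10]
Stage 4 (CLIP -5 11): clip(0,-5,11)=0, clip(-16,-5,11)=-5, clip(-8,-5,11)=-5, clip(10,-5,11)=10 -> [0, -5, -5, 10]

Answer: 0 -5 -5 10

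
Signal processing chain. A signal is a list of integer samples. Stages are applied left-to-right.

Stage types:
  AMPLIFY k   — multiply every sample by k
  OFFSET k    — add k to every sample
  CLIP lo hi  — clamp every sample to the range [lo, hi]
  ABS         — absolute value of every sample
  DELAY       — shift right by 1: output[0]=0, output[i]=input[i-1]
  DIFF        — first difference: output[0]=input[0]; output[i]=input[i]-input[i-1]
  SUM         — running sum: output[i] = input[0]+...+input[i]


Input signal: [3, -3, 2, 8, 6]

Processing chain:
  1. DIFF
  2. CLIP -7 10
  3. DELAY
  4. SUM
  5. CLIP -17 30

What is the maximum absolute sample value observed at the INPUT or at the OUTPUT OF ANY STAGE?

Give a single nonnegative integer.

Answer: 8

Derivation:
Input: [3, -3, 2, 8, 6] (max |s|=8)
Stage 1 (DIFF): s[0]=3, -3-3=-6, 2--3=5, 8-2=6, 6-8=-2 -> [3, -6, 5, 6, -2] (max |s|=6)
Stage 2 (CLIP -7 10): clip(3,-7,10)=3, clip(-6,-7,10)=-6, clip(5,-7,10)=5, clip(6,-7,10)=6, clip(-2,-7,10)=-2 -> [3, -6, 5, 6, -2] (max |s|=6)
Stage 3 (DELAY): [0, 3, -6, 5, 6] = [0, 3, -6, 5, 6] -> [0, 3, -6, 5, 6] (max |s|=6)
Stage 4 (SUM): sum[0..0]=0, sum[0..1]=3, sum[0..2]=-3, sum[0..3]=2, sum[0..4]=8 -> [0, 3, -3, 2, 8] (max |s|=8)
Stage 5 (CLIP -17 30): clip(0,-17,30)=0, clip(3,-17,30)=3, clip(-3,-17,30)=-3, clip(2,-17,30)=2, clip(8,-17,30)=8 -> [0, 3, -3, 2, 8] (max |s|=8)
Overall max amplitude: 8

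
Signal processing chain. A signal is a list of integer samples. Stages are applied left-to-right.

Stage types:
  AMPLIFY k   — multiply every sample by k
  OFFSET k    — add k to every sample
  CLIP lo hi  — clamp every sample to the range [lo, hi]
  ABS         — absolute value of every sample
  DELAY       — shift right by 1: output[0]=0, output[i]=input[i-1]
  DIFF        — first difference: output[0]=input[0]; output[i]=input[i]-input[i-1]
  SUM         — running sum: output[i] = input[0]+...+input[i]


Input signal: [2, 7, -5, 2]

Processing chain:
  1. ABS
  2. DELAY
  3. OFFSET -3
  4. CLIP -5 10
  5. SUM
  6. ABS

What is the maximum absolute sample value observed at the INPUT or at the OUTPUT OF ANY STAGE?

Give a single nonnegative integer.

Answer: 7

Derivation:
Input: [2, 7, -5, 2] (max |s|=7)
Stage 1 (ABS): |2|=2, |7|=7, |-5|=5, |2|=2 -> [2, 7, 5, 2] (max |s|=7)
Stage 2 (DELAY): [0, 2, 7, 5] = [0, 2, 7, 5] -> [0, 2, 7, 5] (max |s|=7)
Stage 3 (OFFSET -3): 0+-3=-3, 2+-3=-1, 7+-3=4, 5+-3=2 -> [-3, -1, 4, 2] (max |s|=4)
Stage 4 (CLIP -5 10): clip(-3,-5,10)=-3, clip(-1,-5,10)=-1, clip(4,-5,10)=4, clip(2,-5,10)=2 -> [-3, -1, 4, 2] (max |s|=4)
Stage 5 (SUM): sum[0..0]=-3, sum[0..1]=-4, sum[0..2]=0, sum[0..3]=2 -> [-3, -4, 0, 2] (max |s|=4)
Stage 6 (ABS): |-3|=3, |-4|=4, |0|=0, |2|=2 -> [3, 4, 0, 2] (max |s|=4)
Overall max amplitude: 7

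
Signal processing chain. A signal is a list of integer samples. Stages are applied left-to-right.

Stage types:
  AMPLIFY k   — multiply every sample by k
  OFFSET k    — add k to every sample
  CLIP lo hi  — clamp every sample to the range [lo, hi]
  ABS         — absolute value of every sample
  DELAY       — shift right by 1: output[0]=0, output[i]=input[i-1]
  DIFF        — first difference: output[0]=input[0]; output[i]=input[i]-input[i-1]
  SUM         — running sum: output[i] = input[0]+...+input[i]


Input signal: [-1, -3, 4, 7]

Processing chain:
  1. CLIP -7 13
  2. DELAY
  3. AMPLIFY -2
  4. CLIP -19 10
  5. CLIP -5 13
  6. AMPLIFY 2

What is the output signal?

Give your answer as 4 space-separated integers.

Input: [-1, -3, 4, 7]
Stage 1 (CLIP -7 13): clip(-1,-7,13)=-1, clip(-3,-7,13)=-3, clip(4,-7,13)=4, clip(7,-7,13)=7 -> [-1, -3, 4, 7]
Stage 2 (DELAY): [0, -1, -3, 4] = [0, -1, -3, 4] -> [0, -1, -3, 4]
Stage 3 (AMPLIFY -2): 0*-2=0, -1*-2=2, -3*-2=6, 4*-2=-8 -> [0, 2, 6, -8]
Stage 4 (CLIP -19 10): clip(0,-19,10)=0, clip(2,-19,10)=2, clip(6,-19,10)=6, clip(-8,-19,10)=-8 -> [0, 2, 6, -8]
Stage 5 (CLIP -5 13): clip(0,-5,13)=0, clip(2,-5,13)=2, clip(6,-5,13)=6, clip(-8,-5,13)=-5 -> [0, 2, 6, -5]
Stage 6 (AMPLIFY 2): 0*2=0, 2*2=4, 6*2=12, -5*2=-10 -> [0, 4, 12, -10]

Answer: 0 4 12 -10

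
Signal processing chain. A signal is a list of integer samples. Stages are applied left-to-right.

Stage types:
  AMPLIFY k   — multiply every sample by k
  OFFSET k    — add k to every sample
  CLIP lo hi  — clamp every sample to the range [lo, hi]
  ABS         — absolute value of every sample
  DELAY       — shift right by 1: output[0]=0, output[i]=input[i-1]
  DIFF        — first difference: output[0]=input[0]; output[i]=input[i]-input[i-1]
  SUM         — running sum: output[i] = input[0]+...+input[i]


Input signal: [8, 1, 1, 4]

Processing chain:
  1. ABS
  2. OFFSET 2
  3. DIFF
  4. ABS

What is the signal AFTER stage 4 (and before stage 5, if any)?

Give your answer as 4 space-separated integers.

Answer: 10 7 0 3

Derivation:
Input: [8, 1, 1, 4]
Stage 1 (ABS): |8|=8, |1|=1, |1|=1, |4|=4 -> [8, 1, 1, 4]
Stage 2 (OFFSET 2): 8+2=10, 1+2=3, 1+2=3, 4+2=6 -> [10, 3, 3, 6]
Stage 3 (DIFF): s[0]=10, 3-10=-7, 3-3=0, 6-3=3 -> [10, -7, 0, 3]
Stage 4 (ABS): |10|=10, |-7|=7, |0|=0, |3|=3 -> [10, 7, 0, 3]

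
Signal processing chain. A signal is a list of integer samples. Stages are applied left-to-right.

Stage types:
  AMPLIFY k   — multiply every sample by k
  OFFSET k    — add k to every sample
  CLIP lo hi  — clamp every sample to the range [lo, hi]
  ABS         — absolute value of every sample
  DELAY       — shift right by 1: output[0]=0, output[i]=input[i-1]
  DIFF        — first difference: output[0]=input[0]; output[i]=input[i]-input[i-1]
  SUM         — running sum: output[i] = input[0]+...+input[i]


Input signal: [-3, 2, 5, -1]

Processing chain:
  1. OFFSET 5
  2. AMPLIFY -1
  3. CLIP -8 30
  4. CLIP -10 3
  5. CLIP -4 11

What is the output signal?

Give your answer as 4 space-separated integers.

Input: [-3, 2, 5, -1]
Stage 1 (OFFSET 5): -3+5=2, 2+5=7, 5+5=10, -1+5=4 -> [2, 7, 10, 4]
Stage 2 (AMPLIFY -1): 2*-1=-2, 7*-1=-7, 10*-1=-10, 4*-1=-4 -> [-2, -7, -10, -4]
Stage 3 (CLIP -8 30): clip(-2,-8,30)=-2, clip(-7,-8,30)=-7, clip(-10,-8,30)=-8, clip(-4,-8,30)=-4 -> [-2, -7, -8, -4]
Stage 4 (CLIP -10 3): clip(-2,-10,3)=-2, clip(-7,-10,3)=-7, clip(-8,-10,3)=-8, clip(-4,-10,3)=-4 -> [-2, -7, -8, -4]
Stage 5 (CLIP -4 11): clip(-2,-4,11)=-2, clip(-7,-4,11)=-4, clip(-8,-4,11)=-4, clip(-4,-4,11)=-4 -> [-2, -4, -4, -4]

Answer: -2 -4 -4 -4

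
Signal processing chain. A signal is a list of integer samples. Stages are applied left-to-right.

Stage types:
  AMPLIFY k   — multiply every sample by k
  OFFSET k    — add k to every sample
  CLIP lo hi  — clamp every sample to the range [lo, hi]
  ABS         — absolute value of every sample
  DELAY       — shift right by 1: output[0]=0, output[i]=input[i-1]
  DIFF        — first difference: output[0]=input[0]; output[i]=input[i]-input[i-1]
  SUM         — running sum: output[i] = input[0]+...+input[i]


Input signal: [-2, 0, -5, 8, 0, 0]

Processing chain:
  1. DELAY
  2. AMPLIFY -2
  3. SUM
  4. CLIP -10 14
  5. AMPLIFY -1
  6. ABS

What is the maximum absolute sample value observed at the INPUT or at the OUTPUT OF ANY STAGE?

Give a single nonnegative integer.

Answer: 16

Derivation:
Input: [-2, 0, -5, 8, 0, 0] (max |s|=8)
Stage 1 (DELAY): [0, -2, 0, -5, 8, 0] = [0, -2, 0, -5, 8, 0] -> [0, -2, 0, -5, 8, 0] (max |s|=8)
Stage 2 (AMPLIFY -2): 0*-2=0, -2*-2=4, 0*-2=0, -5*-2=10, 8*-2=-16, 0*-2=0 -> [0, 4, 0, 10, -16, 0] (max |s|=16)
Stage 3 (SUM): sum[0..0]=0, sum[0..1]=4, sum[0..2]=4, sum[0..3]=14, sum[0..4]=-2, sum[0..5]=-2 -> [0, 4, 4, 14, -2, -2] (max |s|=14)
Stage 4 (CLIP -10 14): clip(0,-10,14)=0, clip(4,-10,14)=4, clip(4,-10,14)=4, clip(14,-10,14)=14, clip(-2,-10,14)=-2, clip(-2,-10,14)=-2 -> [0, 4, 4, 14, -2, -2] (max |s|=14)
Stage 5 (AMPLIFY -1): 0*-1=0, 4*-1=-4, 4*-1=-4, 14*-1=-14, -2*-1=2, -2*-1=2 -> [0, -4, -4, -14, 2, 2] (max |s|=14)
Stage 6 (ABS): |0|=0, |-4|=4, |-4|=4, |-14|=14, |2|=2, |2|=2 -> [0, 4, 4, 14, 2, 2] (max |s|=14)
Overall max amplitude: 16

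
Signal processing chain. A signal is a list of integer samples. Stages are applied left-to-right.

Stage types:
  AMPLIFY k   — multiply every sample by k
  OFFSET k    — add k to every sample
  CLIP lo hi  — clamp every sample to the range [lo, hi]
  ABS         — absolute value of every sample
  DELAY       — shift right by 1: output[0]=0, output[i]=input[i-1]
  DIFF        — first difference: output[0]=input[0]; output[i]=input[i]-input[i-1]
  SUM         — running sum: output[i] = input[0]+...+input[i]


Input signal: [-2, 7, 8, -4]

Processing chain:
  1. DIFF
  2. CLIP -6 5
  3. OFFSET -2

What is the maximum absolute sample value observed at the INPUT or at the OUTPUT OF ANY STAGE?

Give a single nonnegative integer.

Answer: 12

Derivation:
Input: [-2, 7, 8, -4] (max |s|=8)
Stage 1 (DIFF): s[0]=-2, 7--2=9, 8-7=1, -4-8=-12 -> [-2, 9, 1, -12] (max |s|=12)
Stage 2 (CLIP -6 5): clip(-2,-6,5)=-2, clip(9,-6,5)=5, clip(1,-6,5)=1, clip(-12,-6,5)=-6 -> [-2, 5, 1, -6] (max |s|=6)
Stage 3 (OFFSET -2): -2+-2=-4, 5+-2=3, 1+-2=-1, -6+-2=-8 -> [-4, 3, -1, -8] (max |s|=8)
Overall max amplitude: 12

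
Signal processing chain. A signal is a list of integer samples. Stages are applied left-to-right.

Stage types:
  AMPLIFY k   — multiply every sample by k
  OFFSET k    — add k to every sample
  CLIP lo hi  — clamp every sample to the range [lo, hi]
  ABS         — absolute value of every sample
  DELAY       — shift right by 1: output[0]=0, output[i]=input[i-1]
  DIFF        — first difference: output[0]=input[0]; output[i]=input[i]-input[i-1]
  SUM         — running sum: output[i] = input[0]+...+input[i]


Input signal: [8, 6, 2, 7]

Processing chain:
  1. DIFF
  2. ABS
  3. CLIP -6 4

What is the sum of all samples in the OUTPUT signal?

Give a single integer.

Input: [8, 6, 2, 7]
Stage 1 (DIFF): s[0]=8, 6-8=-2, 2-6=-4, 7-2=5 -> [8, -2, -4, 5]
Stage 2 (ABS): |8|=8, |-2|=2, |-4|=4, |5|=5 -> [8, 2, 4, 5]
Stage 3 (CLIP -6 4): clip(8,-6,4)=4, clip(2,-6,4)=2, clip(4,-6,4)=4, clip(5,-6,4)=4 -> [4, 2, 4, 4]
Output sum: 14

Answer: 14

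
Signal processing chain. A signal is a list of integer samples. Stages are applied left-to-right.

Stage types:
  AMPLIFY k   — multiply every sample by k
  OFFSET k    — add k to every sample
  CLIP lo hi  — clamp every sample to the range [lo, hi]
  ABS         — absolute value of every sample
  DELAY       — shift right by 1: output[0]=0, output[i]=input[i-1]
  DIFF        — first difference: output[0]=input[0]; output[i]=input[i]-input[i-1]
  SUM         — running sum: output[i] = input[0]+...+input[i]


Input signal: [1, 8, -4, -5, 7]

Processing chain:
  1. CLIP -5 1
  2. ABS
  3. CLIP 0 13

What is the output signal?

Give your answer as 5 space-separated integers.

Input: [1, 8, -4, -5, 7]
Stage 1 (CLIP -5 1): clip(1,-5,1)=1, clip(8,-5,1)=1, clip(-4,-5,1)=-4, clip(-5,-5,1)=-5, clip(7,-5,1)=1 -> [1, 1, -4, -5, 1]
Stage 2 (ABS): |1|=1, |1|=1, |-4|=4, |-5|=5, |1|=1 -> [1, 1, 4, 5, 1]
Stage 3 (CLIP 0 13): clip(1,0,13)=1, clip(1,0,13)=1, clip(4,0,13)=4, clip(5,0,13)=5, clip(1,0,13)=1 -> [1, 1, 4, 5, 1]

Answer: 1 1 4 5 1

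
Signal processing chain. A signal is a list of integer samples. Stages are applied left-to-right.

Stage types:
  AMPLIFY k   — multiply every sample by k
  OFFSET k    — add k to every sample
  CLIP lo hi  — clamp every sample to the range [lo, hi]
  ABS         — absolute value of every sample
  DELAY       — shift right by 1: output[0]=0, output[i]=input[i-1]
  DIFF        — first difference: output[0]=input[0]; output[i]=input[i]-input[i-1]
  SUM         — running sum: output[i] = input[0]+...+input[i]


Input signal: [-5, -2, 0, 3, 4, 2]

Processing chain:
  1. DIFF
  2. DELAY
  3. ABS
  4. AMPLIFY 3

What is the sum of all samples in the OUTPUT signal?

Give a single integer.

Input: [-5, -2, 0, 3, 4, 2]
Stage 1 (DIFF): s[0]=-5, -2--5=3, 0--2=2, 3-0=3, 4-3=1, 2-4=-2 -> [-5, 3, 2, 3, 1, -2]
Stage 2 (DELAY): [0, -5, 3, 2, 3, 1] = [0, -5, 3, 2, 3, 1] -> [0, -5, 3, 2, 3, 1]
Stage 3 (ABS): |0|=0, |-5|=5, |3|=3, |2|=2, |3|=3, |1|=1 -> [0, 5, 3, 2, 3, 1]
Stage 4 (AMPLIFY 3): 0*3=0, 5*3=15, 3*3=9, 2*3=6, 3*3=9, 1*3=3 -> [0, 15, 9, 6, 9, 3]
Output sum: 42

Answer: 42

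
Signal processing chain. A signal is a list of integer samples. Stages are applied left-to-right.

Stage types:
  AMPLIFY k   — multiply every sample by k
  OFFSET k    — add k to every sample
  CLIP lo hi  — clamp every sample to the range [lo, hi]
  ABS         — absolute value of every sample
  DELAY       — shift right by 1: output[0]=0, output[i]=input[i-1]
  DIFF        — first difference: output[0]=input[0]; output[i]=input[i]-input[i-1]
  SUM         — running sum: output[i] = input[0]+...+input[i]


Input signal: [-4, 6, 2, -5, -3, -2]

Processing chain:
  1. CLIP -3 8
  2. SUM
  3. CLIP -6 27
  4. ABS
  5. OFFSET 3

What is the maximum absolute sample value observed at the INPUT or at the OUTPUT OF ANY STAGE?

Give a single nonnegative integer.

Answer: 8

Derivation:
Input: [-4, 6, 2, -5, -3, -2] (max |s|=6)
Stage 1 (CLIP -3 8): clip(-4,-3,8)=-3, clip(6,-3,8)=6, clip(2,-3,8)=2, clip(-5,-3,8)=-3, clip(-3,-3,8)=-3, clip(-2,-3,8)=-2 -> [-3, 6, 2, -3, -3, -2] (max |s|=6)
Stage 2 (SUM): sum[0..0]=-3, sum[0..1]=3, sum[0..2]=5, sum[0..3]=2, sum[0..4]=-1, sum[0..5]=-3 -> [-3, 3, 5, 2, -1, -3] (max |s|=5)
Stage 3 (CLIP -6 27): clip(-3,-6,27)=-3, clip(3,-6,27)=3, clip(5,-6,27)=5, clip(2,-6,27)=2, clip(-1,-6,27)=-1, clip(-3,-6,27)=-3 -> [-3, 3, 5, 2, -1, -3] (max |s|=5)
Stage 4 (ABS): |-3|=3, |3|=3, |5|=5, |2|=2, |-1|=1, |-3|=3 -> [3, 3, 5, 2, 1, 3] (max |s|=5)
Stage 5 (OFFSET 3): 3+3=6, 3+3=6, 5+3=8, 2+3=5, 1+3=4, 3+3=6 -> [6, 6, 8, 5, 4, 6] (max |s|=8)
Overall max amplitude: 8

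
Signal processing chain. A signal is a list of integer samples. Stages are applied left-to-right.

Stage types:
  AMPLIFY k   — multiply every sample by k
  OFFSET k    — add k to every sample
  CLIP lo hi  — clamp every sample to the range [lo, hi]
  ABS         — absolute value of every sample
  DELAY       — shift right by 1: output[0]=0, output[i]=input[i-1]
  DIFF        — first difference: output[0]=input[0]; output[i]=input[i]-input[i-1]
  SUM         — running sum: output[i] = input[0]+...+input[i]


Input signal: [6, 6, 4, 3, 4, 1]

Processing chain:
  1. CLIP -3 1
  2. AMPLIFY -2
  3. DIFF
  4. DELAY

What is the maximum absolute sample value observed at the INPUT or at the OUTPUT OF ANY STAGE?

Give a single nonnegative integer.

Answer: 6

Derivation:
Input: [6, 6, 4, 3, 4, 1] (max |s|=6)
Stage 1 (CLIP -3 1): clip(6,-3,1)=1, clip(6,-3,1)=1, clip(4,-3,1)=1, clip(3,-3,1)=1, clip(4,-3,1)=1, clip(1,-3,1)=1 -> [1, 1, 1, 1, 1, 1] (max |s|=1)
Stage 2 (AMPLIFY -2): 1*-2=-2, 1*-2=-2, 1*-2=-2, 1*-2=-2, 1*-2=-2, 1*-2=-2 -> [-2, -2, -2, -2, -2, -2] (max |s|=2)
Stage 3 (DIFF): s[0]=-2, -2--2=0, -2--2=0, -2--2=0, -2--2=0, -2--2=0 -> [-2, 0, 0, 0, 0, 0] (max |s|=2)
Stage 4 (DELAY): [0, -2, 0, 0, 0, 0] = [0, -2, 0, 0, 0, 0] -> [0, -2, 0, 0, 0, 0] (max |s|=2)
Overall max amplitude: 6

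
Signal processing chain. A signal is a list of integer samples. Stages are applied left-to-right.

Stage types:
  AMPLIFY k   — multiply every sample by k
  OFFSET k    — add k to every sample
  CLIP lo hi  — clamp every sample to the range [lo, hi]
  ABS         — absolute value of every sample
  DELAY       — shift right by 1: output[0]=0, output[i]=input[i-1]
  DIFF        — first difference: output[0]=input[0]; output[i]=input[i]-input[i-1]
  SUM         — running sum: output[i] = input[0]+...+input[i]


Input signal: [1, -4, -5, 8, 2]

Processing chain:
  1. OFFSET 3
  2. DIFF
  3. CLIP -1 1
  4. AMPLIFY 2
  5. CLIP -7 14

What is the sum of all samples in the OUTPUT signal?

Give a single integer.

Input: [1, -4, -5, 8, 2]
Stage 1 (OFFSET 3): 1+3=4, -4+3=-1, -5+3=-2, 8+3=11, 2+3=5 -> [4, -1, -2, 11, 5]
Stage 2 (DIFF): s[0]=4, -1-4=-5, -2--1=-1, 11--2=13, 5-11=-6 -> [4, -5, -1, 13, -6]
Stage 3 (CLIP -1 1): clip(4,-1,1)=1, clip(-5,-1,1)=-1, clip(-1,-1,1)=-1, clip(13,-1,1)=1, clip(-6,-1,1)=-1 -> [1, -1, -1, 1, -1]
Stage 4 (AMPLIFY 2): 1*2=2, -1*2=-2, -1*2=-2, 1*2=2, -1*2=-2 -> [2, -2, -2, 2, -2]
Stage 5 (CLIP -7 14): clip(2,-7,14)=2, clip(-2,-7,14)=-2, clip(-2,-7,14)=-2, clip(2,-7,14)=2, clip(-2,-7,14)=-2 -> [2, -2, -2, 2, -2]
Output sum: -2

Answer: -2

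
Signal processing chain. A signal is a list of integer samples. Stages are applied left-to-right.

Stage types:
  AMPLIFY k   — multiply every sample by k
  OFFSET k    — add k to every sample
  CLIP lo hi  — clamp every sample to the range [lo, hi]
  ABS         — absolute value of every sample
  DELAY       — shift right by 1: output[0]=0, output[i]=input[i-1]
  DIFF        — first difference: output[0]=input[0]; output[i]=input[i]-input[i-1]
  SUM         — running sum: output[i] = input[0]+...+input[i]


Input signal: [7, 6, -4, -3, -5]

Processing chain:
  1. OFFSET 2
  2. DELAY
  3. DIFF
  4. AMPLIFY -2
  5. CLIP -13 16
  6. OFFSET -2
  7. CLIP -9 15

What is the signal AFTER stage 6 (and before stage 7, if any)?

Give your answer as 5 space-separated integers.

Input: [7, 6, -4, -3, -5]
Stage 1 (OFFSET 2): 7+2=9, 6+2=8, -4+2=-2, -3+2=-1, -5+2=-3 -> [9, 8, -2, -1, -3]
Stage 2 (DELAY): [0, 9, 8, -2, -1] = [0, 9, 8, -2, -1] -> [0, 9, 8, -2, -1]
Stage 3 (DIFF): s[0]=0, 9-0=9, 8-9=-1, -2-8=-10, -1--2=1 -> [0, 9, -1, -10, 1]
Stage 4 (AMPLIFY -2): 0*-2=0, 9*-2=-18, -1*-2=2, -10*-2=20, 1*-2=-2 -> [0, -18, 2, 20, -2]
Stage 5 (CLIP -13 16): clip(0,-13,16)=0, clip(-18,-13,16)=-13, clip(2,-13,16)=2, clip(20,-13,16)=16, clip(-2,-13,16)=-2 -> [0, -13, 2, 16, -2]
Stage 6 (OFFSET -2): 0+-2=-2, -13+-2=-15, 2+-2=0, 16+-2=14, -2+-2=-4 -> [-2, -15, 0, 14, -4]

Answer: -2 -15 0 14 -4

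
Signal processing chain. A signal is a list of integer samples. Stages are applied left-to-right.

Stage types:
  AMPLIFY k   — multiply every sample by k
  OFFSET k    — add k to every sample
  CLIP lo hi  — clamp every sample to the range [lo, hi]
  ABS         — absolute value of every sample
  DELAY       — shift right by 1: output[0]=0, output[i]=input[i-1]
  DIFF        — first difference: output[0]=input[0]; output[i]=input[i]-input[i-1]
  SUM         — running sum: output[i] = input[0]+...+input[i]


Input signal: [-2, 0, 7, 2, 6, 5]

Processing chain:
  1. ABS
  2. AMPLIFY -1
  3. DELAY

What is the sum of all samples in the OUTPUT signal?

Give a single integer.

Answer: -17

Derivation:
Input: [-2, 0, 7, 2, 6, 5]
Stage 1 (ABS): |-2|=2, |0|=0, |7|=7, |2|=2, |6|=6, |5|=5 -> [2, 0, 7, 2, 6, 5]
Stage 2 (AMPLIFY -1): 2*-1=-2, 0*-1=0, 7*-1=-7, 2*-1=-2, 6*-1=-6, 5*-1=-5 -> [-2, 0, -7, -2, -6, -5]
Stage 3 (DELAY): [0, -2, 0, -7, -2, -6] = [0, -2, 0, -7, -2, -6] -> [0, -2, 0, -7, -2, -6]
Output sum: -17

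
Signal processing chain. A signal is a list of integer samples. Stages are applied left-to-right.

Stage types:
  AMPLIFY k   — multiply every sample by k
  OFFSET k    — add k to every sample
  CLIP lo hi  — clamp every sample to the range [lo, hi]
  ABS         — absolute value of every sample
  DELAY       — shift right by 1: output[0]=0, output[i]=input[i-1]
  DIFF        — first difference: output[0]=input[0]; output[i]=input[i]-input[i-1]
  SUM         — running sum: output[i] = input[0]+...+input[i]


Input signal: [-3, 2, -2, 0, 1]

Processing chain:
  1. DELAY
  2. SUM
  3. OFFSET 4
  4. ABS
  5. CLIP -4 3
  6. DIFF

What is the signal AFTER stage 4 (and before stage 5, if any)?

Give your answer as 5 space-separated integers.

Input: [-3, 2, -2, 0, 1]
Stage 1 (DELAY): [0, -3, 2, -2, 0] = [0, -3, 2, -2, 0] -> [0, -3, 2, -2, 0]
Stage 2 (SUM): sum[0..0]=0, sum[0..1]=-3, sum[0..2]=-1, sum[0..3]=-3, sum[0..4]=-3 -> [0, -3, -1, -3, -3]
Stage 3 (OFFSET 4): 0+4=4, -3+4=1, -1+4=3, -3+4=1, -3+4=1 -> [4, 1, 3, 1, 1]
Stage 4 (ABS): |4|=4, |1|=1, |3|=3, |1|=1, |1|=1 -> [4, 1, 3, 1, 1]

Answer: 4 1 3 1 1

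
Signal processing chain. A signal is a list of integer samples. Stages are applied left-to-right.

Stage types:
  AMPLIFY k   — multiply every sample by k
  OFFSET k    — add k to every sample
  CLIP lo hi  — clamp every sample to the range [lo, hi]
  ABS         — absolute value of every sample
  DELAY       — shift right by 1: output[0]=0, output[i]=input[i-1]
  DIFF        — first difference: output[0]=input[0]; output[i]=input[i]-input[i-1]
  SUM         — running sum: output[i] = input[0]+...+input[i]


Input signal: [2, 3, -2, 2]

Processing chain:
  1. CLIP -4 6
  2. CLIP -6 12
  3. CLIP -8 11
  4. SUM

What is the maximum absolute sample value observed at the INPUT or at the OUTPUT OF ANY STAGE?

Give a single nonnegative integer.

Answer: 5

Derivation:
Input: [2, 3, -2, 2] (max |s|=3)
Stage 1 (CLIP -4 6): clip(2,-4,6)=2, clip(3,-4,6)=3, clip(-2,-4,6)=-2, clip(2,-4,6)=2 -> [2, 3, -2, 2] (max |s|=3)
Stage 2 (CLIP -6 12): clip(2,-6,12)=2, clip(3,-6,12)=3, clip(-2,-6,12)=-2, clip(2,-6,12)=2 -> [2, 3, -2, 2] (max |s|=3)
Stage 3 (CLIP -8 11): clip(2,-8,11)=2, clip(3,-8,11)=3, clip(-2,-8,11)=-2, clip(2,-8,11)=2 -> [2, 3, -2, 2] (max |s|=3)
Stage 4 (SUM): sum[0..0]=2, sum[0..1]=5, sum[0..2]=3, sum[0..3]=5 -> [2, 5, 3, 5] (max |s|=5)
Overall max amplitude: 5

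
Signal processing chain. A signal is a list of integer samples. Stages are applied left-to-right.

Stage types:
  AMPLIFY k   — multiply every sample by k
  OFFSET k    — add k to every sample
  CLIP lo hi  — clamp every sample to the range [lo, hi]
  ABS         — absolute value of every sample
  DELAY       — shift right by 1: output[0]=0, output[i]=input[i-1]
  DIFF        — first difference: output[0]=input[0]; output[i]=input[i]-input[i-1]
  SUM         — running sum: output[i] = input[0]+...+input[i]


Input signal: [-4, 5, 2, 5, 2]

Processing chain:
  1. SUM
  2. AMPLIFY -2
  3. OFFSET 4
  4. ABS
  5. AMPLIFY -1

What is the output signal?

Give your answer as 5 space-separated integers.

Input: [-4, 5, 2, 5, 2]
Stage 1 (SUM): sum[0..0]=-4, sum[0..1]=1, sum[0..2]=3, sum[0..3]=8, sum[0..4]=10 -> [-4, 1, 3, 8, 10]
Stage 2 (AMPLIFY -2): -4*-2=8, 1*-2=-2, 3*-2=-6, 8*-2=-16, 10*-2=-20 -> [8, -2, -6, -16, -20]
Stage 3 (OFFSET 4): 8+4=12, -2+4=2, -6+4=-2, -16+4=-12, -20+4=-16 -> [12, 2, -2, -12, -16]
Stage 4 (ABS): |12|=12, |2|=2, |-2|=2, |-12|=12, |-16|=16 -> [12, 2, 2, 12, 16]
Stage 5 (AMPLIFY -1): 12*-1=-12, 2*-1=-2, 2*-1=-2, 12*-1=-12, 16*-1=-16 -> [-12, -2, -2, -12, -16]

Answer: -12 -2 -2 -12 -16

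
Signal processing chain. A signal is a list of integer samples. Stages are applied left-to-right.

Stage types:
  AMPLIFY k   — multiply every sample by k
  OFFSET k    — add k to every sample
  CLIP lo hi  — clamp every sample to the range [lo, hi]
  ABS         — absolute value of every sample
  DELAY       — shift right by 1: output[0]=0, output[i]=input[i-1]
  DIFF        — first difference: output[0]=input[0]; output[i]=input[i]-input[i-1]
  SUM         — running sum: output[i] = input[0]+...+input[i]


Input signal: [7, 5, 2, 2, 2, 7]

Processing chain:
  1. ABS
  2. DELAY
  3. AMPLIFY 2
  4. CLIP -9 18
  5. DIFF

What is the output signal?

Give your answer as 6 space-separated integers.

Answer: 0 14 -4 -6 0 0

Derivation:
Input: [7, 5, 2, 2, 2, 7]
Stage 1 (ABS): |7|=7, |5|=5, |2|=2, |2|=2, |2|=2, |7|=7 -> [7, 5, 2, 2, 2, 7]
Stage 2 (DELAY): [0, 7, 5, 2, 2, 2] = [0, 7, 5, 2, 2, 2] -> [0, 7, 5, 2, 2, 2]
Stage 3 (AMPLIFY 2): 0*2=0, 7*2=14, 5*2=10, 2*2=4, 2*2=4, 2*2=4 -> [0, 14, 10, 4, 4, 4]
Stage 4 (CLIP -9 18): clip(0,-9,18)=0, clip(14,-9,18)=14, clip(10,-9,18)=10, clip(4,-9,18)=4, clip(4,-9,18)=4, clip(4,-9,18)=4 -> [0, 14, 10, 4, 4, 4]
Stage 5 (DIFF): s[0]=0, 14-0=14, 10-14=-4, 4-10=-6, 4-4=0, 4-4=0 -> [0, 14, -4, -6, 0, 0]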